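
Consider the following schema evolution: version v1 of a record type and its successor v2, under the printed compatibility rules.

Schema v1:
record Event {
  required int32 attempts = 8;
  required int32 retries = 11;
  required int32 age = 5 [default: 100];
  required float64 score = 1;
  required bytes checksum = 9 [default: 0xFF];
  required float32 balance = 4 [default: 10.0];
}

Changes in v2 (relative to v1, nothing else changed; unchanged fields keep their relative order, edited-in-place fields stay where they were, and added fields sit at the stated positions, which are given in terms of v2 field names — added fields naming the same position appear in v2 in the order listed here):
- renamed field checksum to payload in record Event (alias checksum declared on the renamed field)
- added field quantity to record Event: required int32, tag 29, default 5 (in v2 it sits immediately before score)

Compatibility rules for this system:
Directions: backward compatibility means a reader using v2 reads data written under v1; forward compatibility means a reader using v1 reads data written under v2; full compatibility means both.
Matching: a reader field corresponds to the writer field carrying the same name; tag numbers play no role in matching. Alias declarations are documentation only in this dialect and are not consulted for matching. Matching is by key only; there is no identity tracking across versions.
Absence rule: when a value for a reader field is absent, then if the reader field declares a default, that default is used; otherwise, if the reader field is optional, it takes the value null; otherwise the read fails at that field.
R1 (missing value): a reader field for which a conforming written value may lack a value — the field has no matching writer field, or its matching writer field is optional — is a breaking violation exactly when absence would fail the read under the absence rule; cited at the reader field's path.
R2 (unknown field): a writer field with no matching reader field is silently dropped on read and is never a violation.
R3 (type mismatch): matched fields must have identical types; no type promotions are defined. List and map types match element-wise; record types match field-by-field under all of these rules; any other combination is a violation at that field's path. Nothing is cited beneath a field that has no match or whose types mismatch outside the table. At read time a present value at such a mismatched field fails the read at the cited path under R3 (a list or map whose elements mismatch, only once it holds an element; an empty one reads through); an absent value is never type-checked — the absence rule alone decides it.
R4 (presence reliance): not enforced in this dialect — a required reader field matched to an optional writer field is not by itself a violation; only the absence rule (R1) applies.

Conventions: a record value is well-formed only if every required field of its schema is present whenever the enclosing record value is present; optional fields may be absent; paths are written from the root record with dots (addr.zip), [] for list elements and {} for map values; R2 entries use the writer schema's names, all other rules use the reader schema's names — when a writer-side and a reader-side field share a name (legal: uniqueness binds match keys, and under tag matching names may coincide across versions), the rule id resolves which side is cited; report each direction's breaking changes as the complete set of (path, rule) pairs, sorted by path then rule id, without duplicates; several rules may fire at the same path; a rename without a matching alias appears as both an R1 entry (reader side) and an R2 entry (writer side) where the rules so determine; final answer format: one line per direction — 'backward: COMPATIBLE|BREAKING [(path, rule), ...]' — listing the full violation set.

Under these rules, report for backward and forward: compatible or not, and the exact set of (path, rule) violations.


backward: COMPATIBLE []; forward: COMPATIBLE []

each type pair in Event: writer, then reader
checking backward for Event: reader v2 against writer v1:
  attempts <- attempts (int32 -> int32, writer required)
  retries <- retries (int32 -> int32, writer required)
  age <- age (int32 -> int32, writer required)
  no writer field matches reader quantity
  score <- score (float64 -> float64, writer required)
  no writer field matches reader payload
  balance <- balance (float32 -> float32, writer required)
  checksum (writer side), unknown to reader
  nothing fires on Event: backward is COMPATIBLE
checking forward for Event: reader v1 against writer v2:
  attempts <- attempts (int32 -> int32, writer required)
  retries <- retries (int32 -> int32, writer required)
  age <- age (int32 -> int32, writer required)
  score <- score (float64 -> float64, writer required)
  no writer field matches reader checksum
  balance <- balance (float32 -> float32, writer required)
  quantity (writer side), unknown to reader
  payload (writer side), unknown to reader
  nothing fires on Event: forward is COMPATIBLE


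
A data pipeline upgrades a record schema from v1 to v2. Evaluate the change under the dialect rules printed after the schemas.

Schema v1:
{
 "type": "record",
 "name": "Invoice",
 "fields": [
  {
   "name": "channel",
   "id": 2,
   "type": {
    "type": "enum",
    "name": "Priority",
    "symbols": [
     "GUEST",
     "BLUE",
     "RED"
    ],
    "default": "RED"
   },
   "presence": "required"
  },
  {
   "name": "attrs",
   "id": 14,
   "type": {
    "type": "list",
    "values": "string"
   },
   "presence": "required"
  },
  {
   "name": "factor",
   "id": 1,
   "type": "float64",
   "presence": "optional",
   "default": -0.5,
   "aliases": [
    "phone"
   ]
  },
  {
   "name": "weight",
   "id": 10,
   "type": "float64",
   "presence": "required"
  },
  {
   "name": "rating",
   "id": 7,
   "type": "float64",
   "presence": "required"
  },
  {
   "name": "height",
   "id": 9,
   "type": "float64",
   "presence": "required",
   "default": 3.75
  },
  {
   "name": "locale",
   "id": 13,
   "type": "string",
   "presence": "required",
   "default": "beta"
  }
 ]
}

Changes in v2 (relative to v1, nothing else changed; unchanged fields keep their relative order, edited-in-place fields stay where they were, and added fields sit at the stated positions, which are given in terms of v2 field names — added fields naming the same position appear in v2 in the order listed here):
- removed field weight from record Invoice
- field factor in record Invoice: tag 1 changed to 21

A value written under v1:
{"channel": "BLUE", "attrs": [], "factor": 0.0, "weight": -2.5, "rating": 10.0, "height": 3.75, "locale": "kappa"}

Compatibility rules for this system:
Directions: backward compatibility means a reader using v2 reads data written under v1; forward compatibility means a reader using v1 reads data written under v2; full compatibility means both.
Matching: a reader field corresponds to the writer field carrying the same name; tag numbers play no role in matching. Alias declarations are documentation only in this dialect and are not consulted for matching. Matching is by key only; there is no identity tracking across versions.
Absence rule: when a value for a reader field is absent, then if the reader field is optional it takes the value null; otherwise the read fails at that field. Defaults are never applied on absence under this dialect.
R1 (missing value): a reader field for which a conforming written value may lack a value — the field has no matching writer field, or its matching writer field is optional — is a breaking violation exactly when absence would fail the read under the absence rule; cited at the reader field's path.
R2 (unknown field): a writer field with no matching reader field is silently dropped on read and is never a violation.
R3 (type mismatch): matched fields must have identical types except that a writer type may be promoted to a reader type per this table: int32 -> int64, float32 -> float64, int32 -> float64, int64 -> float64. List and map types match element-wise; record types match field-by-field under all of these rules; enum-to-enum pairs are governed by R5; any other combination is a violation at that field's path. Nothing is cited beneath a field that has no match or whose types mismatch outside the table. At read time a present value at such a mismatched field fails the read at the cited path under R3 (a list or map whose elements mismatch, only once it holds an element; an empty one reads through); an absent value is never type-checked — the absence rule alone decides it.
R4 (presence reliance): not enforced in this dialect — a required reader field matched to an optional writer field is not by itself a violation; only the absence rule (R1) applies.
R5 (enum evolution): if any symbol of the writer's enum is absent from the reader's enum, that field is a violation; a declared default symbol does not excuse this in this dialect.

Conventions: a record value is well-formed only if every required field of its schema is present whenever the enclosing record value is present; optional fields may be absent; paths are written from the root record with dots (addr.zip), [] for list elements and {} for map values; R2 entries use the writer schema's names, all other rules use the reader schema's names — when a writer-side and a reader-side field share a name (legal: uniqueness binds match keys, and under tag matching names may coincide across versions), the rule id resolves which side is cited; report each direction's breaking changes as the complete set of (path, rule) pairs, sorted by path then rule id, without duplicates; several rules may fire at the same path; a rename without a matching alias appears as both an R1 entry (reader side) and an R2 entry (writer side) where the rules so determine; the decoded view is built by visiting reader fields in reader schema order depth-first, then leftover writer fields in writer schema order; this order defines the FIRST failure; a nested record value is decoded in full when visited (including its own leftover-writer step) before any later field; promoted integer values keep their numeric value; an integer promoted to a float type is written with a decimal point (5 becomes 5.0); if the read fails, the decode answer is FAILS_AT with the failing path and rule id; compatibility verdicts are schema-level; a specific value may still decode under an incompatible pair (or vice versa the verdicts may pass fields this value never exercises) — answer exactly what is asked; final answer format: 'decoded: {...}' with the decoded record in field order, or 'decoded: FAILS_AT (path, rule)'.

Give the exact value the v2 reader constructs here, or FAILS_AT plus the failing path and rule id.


decoded: {"channel": "BLUE", "attrs": [], "factor": 0.0, "rating": 10.0, "height": 3.75, "locale": "kappa"}

arrows below run writer -> reader for Invoice
decode (reader v2):
  channel := "BLUE"
  attrs := []
  factor := 0.0
  rating := 10.0
  height := 3.75
  locale := "kappa"
  writer weight: no reader field; dropped
  => decoded: {"channel": "BLUE", "attrs": [], "factor": 0.0, "rating": 10.0, "height": 3.75, "locale": "kappa"}
the rest of the Invoice diff is inert for this question:
  field factor in record Invoice: tag 1 changed to 21 -> triggers nothing under the printed rules; the Invoice answer is the same either way


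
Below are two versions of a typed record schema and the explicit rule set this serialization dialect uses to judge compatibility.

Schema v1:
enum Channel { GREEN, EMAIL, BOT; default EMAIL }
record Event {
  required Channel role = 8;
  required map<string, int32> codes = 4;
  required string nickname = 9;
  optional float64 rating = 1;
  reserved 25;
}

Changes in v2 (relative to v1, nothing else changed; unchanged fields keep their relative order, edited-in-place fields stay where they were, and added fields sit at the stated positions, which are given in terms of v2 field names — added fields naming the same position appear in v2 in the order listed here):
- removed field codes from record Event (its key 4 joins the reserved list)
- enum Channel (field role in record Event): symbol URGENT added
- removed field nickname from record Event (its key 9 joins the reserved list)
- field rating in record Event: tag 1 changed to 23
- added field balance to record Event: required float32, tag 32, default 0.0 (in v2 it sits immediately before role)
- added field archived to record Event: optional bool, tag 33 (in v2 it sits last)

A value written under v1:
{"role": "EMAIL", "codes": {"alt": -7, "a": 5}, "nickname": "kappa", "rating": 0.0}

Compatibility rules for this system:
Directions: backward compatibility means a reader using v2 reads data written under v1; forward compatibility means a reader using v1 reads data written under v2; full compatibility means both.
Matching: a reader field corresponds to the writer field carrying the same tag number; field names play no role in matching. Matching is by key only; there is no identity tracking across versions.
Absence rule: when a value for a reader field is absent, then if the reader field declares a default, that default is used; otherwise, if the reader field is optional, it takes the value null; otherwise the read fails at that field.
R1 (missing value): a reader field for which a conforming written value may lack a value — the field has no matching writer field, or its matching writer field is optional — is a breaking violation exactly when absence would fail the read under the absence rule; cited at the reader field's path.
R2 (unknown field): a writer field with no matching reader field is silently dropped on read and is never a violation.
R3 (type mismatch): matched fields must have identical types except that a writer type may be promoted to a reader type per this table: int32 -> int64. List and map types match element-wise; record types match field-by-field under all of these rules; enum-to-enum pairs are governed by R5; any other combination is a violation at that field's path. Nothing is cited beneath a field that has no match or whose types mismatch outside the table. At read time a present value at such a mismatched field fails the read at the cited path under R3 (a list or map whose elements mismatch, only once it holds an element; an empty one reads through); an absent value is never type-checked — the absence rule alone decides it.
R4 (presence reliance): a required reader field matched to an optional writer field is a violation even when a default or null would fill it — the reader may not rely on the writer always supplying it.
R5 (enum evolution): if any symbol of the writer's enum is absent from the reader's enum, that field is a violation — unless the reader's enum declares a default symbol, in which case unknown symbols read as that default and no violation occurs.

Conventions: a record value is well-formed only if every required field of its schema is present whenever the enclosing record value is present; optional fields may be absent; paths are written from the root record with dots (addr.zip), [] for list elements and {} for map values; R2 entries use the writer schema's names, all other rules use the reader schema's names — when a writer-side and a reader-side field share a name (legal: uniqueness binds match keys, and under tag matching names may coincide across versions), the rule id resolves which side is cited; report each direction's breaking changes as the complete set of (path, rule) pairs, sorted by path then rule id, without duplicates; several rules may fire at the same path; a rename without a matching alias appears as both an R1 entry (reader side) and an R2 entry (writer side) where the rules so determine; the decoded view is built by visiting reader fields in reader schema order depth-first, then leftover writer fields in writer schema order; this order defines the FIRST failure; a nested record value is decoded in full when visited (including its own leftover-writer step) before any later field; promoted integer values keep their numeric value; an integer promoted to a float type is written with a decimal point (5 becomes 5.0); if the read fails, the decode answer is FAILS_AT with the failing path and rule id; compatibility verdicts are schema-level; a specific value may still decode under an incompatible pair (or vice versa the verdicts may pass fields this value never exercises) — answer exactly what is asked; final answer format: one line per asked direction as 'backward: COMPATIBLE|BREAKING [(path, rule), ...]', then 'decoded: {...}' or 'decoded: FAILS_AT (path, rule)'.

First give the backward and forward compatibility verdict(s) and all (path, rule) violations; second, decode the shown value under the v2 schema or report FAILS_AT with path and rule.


in Event below, arrows point writer -> reader
backward on Event — v2 reading data written by v1:
  balance: no writer-side match
  role: Channel -> Channel, writer required; from role
  rating: no writer-side match
  archived: no writer-side match
  codes (writer side), unknown to reader
  nickname (writer side), unknown to reader
  rating (writer side), unknown to reader
  nothing fires on Event: backward is COMPATIBLE
forward on Event — v1 reading data written by v2:
  role: Channel -> Channel, writer required; from role
  codes: no writer-side match
  nickname: no writer-side match
  rating: no writer-side match
  balance (writer side), unknown to reader
  rating (writer side), unknown to reader
  archived (writer side), unknown to reader
  rule R1 violated at codes
  rule R1 violated at nickname
  forward on Event therefore BREAKING (2)
decode (reader v2):
  balance := 0.0 (absent -> default)
  role := "EMAIL"
  rating := null (absent, optional -> null)
  archived := null (absent, optional -> null)
  writer codes: unknown -> dropped
  writer nickname: unknown -> dropped
  writer rating: unknown -> dropped
  => decoded: {"balance": 0.0, "role": "EMAIL", "rating": null, "archived": null}

backward: COMPATIBLE []; forward: BREAKING [(codes, R1), (nickname, R1)]; decoded: {"balance": 0.0, "role": "EMAIL", "rating": null, "archived": null}


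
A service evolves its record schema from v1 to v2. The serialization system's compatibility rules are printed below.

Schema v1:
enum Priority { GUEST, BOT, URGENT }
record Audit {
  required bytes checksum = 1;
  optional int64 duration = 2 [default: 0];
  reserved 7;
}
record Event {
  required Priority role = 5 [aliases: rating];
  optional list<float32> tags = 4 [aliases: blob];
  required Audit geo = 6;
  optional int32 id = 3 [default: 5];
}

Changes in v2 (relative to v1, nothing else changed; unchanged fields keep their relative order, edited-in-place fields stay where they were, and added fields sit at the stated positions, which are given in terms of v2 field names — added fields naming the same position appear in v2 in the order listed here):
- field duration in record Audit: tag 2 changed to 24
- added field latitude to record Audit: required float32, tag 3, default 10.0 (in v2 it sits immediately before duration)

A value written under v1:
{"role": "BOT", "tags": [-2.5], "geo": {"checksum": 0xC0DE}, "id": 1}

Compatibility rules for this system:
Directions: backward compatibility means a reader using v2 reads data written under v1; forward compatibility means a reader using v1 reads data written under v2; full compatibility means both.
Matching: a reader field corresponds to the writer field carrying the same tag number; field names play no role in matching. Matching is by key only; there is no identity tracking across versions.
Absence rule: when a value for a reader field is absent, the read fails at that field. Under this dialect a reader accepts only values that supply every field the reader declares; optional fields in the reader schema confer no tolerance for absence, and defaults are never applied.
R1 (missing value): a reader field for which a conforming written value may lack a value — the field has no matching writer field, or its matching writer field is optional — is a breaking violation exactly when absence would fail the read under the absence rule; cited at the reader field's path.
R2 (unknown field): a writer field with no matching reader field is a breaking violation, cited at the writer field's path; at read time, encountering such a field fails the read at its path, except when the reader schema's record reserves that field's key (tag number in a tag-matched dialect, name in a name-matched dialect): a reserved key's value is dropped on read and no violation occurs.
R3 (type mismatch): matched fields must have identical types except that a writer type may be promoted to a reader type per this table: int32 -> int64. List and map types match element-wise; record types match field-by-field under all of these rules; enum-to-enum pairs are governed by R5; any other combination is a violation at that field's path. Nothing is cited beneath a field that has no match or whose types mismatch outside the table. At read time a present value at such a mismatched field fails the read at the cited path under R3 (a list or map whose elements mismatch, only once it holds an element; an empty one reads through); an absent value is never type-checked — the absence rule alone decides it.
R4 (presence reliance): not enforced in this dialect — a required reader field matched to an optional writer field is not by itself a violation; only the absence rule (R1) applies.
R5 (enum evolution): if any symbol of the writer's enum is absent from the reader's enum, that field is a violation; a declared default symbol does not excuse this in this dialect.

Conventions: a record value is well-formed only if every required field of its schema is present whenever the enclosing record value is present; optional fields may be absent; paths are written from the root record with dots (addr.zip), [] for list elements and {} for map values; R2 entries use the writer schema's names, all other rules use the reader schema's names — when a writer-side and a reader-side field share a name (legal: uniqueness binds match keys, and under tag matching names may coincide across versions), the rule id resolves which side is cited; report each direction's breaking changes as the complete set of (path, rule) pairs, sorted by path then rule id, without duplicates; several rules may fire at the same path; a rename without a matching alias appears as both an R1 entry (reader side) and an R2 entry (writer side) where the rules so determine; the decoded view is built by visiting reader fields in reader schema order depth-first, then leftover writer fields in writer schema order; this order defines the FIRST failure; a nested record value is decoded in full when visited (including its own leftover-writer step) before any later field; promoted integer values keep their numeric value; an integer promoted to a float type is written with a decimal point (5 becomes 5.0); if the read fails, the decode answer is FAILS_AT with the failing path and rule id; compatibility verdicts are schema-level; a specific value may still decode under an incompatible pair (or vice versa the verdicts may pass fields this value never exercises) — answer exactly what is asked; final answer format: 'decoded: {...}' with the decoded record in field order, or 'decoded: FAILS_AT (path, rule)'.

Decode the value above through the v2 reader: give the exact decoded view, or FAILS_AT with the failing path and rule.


decoded: FAILS_AT (geo.latitude, R1)

in Event below, arrows point writer -> reader
decode (reader v2):
  role := "BOT"
  tags := [-2.5]
  geo.checksum := 0xC0DE
  read fails at geo.latitude under R1 (no fill)
  => FAILS_AT (geo.latitude, R1)
remaining Event differences; none change what is asked:
  field duration in record Audit: tag 2 changed to 24 -> a verdict-level change on Event — the shown value reads the same


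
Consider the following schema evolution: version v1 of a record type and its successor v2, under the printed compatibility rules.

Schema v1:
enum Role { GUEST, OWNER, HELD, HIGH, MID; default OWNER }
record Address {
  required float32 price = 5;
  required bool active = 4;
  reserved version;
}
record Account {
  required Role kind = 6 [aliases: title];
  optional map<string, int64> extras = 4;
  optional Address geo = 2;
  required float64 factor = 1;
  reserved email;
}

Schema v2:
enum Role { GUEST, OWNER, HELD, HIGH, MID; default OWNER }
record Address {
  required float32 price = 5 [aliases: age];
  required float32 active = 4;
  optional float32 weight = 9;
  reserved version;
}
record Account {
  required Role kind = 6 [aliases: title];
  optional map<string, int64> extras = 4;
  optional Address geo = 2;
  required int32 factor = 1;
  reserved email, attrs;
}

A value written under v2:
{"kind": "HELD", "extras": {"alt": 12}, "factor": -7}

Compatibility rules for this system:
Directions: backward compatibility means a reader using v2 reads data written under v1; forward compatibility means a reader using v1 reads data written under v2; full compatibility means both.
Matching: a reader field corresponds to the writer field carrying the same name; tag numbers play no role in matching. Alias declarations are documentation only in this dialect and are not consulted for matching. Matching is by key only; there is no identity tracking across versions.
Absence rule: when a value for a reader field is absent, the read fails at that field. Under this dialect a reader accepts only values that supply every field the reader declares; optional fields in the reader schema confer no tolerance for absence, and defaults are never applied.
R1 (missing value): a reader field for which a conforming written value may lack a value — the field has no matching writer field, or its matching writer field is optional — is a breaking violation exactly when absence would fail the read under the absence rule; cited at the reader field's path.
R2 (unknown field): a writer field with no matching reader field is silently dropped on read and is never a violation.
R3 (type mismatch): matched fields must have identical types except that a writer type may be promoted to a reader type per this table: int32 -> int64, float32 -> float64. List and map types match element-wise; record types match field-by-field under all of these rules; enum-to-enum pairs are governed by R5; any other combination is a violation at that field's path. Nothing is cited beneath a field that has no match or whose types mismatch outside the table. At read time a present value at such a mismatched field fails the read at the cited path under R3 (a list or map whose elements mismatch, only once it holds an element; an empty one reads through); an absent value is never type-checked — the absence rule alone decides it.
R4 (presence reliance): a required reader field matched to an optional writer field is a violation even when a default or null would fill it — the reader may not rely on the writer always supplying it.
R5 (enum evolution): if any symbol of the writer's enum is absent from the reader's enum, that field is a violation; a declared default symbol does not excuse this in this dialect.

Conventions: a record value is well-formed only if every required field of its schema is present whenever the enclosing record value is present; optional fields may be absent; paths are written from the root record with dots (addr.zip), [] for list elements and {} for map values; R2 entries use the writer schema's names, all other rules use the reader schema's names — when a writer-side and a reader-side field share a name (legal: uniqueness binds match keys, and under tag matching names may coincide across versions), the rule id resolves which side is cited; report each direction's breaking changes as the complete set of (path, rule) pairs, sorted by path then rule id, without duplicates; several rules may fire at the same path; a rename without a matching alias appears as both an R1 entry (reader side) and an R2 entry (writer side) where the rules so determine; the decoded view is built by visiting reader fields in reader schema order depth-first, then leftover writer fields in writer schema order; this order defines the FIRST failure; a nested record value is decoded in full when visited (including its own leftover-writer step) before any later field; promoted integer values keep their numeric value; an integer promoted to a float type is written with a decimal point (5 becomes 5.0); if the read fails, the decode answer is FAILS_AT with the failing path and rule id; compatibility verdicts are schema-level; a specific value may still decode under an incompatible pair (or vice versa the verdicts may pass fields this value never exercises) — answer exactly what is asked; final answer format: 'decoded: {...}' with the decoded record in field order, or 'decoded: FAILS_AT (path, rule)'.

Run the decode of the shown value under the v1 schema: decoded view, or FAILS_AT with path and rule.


the writer's type comes first in each Account pair
migrating the Account value to v1:
  kind := "HELD"
  extras := {"alt": 12}
  read fails at geo under R1 (no fill)
  => FAILS_AT (geo, R1)
ruling out the remaining Account differences:
  field active in record Address: type bool changed to float32 -> changes Account's schema-level verdicts only — the decode of this value is the same
  added field weight to record Address: optional float32, tag 9 (in v2 it sits last) -> changes Account's schema-level verdicts only — the decode of this value is the same
  field factor in record Account: type float64 changed to int32 -> changes Account's schema-level verdicts only — the decode of this value is the same

decoded: FAILS_AT (geo, R1)


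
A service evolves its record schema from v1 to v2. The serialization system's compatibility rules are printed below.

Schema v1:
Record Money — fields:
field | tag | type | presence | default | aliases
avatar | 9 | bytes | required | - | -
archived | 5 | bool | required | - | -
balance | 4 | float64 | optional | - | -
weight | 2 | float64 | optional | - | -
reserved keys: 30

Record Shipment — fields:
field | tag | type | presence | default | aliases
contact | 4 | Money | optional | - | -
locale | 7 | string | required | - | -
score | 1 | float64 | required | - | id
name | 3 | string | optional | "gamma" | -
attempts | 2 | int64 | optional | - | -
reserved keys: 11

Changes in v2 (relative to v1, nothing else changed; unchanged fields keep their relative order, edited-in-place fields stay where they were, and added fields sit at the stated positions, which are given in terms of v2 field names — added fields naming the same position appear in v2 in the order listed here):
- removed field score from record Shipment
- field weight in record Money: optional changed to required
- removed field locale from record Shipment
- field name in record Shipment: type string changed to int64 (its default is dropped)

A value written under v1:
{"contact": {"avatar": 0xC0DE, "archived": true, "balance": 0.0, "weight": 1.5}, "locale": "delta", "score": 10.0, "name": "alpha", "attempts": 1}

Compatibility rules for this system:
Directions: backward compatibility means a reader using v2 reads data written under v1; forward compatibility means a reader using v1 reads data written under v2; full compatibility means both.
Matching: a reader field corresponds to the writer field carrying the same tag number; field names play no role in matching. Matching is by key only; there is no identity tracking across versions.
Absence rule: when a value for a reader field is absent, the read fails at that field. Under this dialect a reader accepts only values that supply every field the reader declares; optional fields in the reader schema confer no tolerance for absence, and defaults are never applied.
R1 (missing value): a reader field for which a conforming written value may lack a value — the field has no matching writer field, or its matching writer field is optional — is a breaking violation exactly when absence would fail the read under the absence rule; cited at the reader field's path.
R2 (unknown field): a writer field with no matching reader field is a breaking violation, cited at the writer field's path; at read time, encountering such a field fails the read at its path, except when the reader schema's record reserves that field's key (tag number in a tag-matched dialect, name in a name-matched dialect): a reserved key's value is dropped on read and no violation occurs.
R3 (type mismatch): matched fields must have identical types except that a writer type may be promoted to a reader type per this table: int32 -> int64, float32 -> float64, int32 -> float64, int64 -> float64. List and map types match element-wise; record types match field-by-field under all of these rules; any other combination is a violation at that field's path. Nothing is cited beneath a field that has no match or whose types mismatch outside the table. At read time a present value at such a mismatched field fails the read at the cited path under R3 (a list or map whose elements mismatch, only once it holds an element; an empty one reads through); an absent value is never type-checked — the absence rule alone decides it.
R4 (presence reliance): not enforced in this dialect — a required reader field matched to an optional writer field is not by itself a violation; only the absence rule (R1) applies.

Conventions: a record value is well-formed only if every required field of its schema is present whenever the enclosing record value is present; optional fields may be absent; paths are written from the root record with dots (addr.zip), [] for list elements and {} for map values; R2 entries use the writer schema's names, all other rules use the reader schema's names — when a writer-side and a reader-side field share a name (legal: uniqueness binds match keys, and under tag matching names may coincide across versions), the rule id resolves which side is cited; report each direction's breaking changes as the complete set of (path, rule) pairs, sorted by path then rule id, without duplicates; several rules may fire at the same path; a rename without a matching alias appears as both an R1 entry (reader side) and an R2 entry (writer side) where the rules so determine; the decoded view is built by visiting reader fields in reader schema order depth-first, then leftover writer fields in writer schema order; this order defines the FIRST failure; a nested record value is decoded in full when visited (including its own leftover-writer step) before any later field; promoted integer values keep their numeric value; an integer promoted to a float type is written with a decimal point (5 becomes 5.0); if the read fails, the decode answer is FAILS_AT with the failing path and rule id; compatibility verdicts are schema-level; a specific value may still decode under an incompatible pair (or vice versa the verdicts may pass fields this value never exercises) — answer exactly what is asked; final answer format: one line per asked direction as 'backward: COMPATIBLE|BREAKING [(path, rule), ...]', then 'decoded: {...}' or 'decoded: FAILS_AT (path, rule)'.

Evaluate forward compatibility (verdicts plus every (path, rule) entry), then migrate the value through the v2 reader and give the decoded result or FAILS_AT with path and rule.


forward: BREAKING [(attempts, R1), (contact, R1), (contact.balance, R1), (locale, R1), (name, R1), (name, R3), (score, R1)]; decoded: FAILS_AT (name, R3)

the writer's type comes first in each Shipment pair
checking forward for Shipment: reader v1 against writer v2:
  contact: paired with writer contact (Money -> Money; writer optional)
  locale: no writer match
  score: no writer match
  name: paired with writer name (int64 -> string; writer optional)
  attempts: paired with writer attempts (int64 -> int64; writer optional)
  contact.avatar: paired with writer contact.avatar (bytes -> bytes; writer required)
  contact.archived: paired with writer contact.archived (bool -> bool; writer required)
  contact.balance: paired with writer contact.balance (float64 -> float64; writer optional)
  contact.weight: paired with writer contact.weight (float64 -> float64; writer required)
  violation R1 at attempts
  violation R1 at contact
  violation R1 at contact.balance
  violation R1 at locale
  violation R1 at name
  violation R3 at name
  violation R1 at score
  forward on Shipment therefore BREAKING (7)
decoding the Shipment value with the v2 reader:
  contact.avatar := 0xC0DE
  contact.archived := true
  contact.balance := 0.0
  contact.weight := 1.5
  read fails at name under R3
  => FAILS_AT (name, R3)


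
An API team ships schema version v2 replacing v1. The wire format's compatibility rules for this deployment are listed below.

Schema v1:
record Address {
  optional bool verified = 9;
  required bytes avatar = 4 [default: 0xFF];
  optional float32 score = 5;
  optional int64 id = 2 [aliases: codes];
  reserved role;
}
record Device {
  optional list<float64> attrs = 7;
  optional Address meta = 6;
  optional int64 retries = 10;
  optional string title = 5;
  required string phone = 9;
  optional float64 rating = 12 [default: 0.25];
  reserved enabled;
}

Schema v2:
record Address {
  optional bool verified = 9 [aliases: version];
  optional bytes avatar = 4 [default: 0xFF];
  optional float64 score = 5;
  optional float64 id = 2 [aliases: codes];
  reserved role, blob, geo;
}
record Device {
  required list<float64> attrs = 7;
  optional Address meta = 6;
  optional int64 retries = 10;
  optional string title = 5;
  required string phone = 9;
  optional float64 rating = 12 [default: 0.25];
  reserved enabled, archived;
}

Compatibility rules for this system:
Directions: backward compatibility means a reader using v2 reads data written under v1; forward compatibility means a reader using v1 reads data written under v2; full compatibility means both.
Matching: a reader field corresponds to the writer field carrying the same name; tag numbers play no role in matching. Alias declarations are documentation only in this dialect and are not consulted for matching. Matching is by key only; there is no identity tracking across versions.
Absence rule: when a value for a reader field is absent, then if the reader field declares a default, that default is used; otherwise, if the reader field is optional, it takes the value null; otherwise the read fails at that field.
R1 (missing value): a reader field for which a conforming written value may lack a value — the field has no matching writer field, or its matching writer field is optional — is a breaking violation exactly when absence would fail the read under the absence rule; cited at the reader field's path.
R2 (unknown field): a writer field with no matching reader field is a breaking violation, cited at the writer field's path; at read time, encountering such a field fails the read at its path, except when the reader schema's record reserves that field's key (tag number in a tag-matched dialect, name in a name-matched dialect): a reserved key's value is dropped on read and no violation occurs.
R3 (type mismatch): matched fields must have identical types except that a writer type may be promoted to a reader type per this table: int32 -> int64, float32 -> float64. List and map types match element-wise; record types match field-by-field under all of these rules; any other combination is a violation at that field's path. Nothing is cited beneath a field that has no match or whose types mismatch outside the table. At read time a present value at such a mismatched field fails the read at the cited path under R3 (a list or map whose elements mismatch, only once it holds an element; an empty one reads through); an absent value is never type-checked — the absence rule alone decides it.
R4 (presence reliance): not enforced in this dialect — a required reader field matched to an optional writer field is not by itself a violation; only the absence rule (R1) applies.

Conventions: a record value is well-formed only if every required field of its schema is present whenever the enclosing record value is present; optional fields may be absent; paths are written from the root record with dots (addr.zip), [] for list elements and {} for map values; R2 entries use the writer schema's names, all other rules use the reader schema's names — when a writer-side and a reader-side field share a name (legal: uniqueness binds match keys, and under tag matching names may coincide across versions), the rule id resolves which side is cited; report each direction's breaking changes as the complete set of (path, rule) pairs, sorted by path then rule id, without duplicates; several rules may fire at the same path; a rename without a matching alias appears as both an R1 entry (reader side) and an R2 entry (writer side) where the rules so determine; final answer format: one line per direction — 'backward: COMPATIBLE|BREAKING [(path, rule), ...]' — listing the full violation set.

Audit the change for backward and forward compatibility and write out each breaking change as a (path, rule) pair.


each type pair in Device: writer, then reader
checking backward for Device: reader v2 against writer v1:
  attrs: list<float64> -> list<float64>, writer optional; from attrs
  meta: Address -> Address, writer optional; from meta
  retries: int64 -> int64, writer optional; from retries
  title: string -> string, writer optional; from title
  phone: string -> string, writer required; from phone
  rating: float64 -> float64, writer optional; from rating
  meta.verified: bool -> bool, writer optional; from meta.verified
  meta.avatar: bytes -> bytes, writer required; from meta.avatar
  meta.score: float32 -> float64, writer optional; from meta.score
  meta.id: int64 -> float64, writer optional; from meta.id
  R1 fires at attrs
  R3 fires at meta.id
  => backward verdict for Device: BREAKING, 2 violation(s)
checking forward for Device: reader v1 against writer v2:
  attrs: list<float64> -> list<float64>, writer required; from attrs
  meta: Address -> Address, writer optional; from meta
  retries: int64 -> int64, writer optional; from retries
  title: string -> string, writer optional; from title
  phone: string -> string, writer required; from phone
  rating: float64 -> float64, writer optional; from rating
  meta.verified: bool -> bool, writer optional; from meta.verified
  meta.avatar: bytes -> bytes, writer optional; from meta.avatar
  meta.score: float64 -> float32, writer optional; from meta.score
  meta.id: float64 -> int64, writer optional; from meta.id
  R3 fires at meta.id
  R3 fires at meta.score
  => forward verdict for Device: BREAKING, 2 violation(s)

backward: BREAKING [(attrs, R1), (meta.id, R3)]; forward: BREAKING [(meta.id, R3), (meta.score, R3)]
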